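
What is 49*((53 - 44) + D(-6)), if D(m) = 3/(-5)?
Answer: 2058/5 ≈ 411.60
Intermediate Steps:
D(m) = -⅗ (D(m) = 3*(-⅕) = -⅗)
49*((53 - 44) + D(-6)) = 49*((53 - 44) - ⅗) = 49*(9 - ⅗) = 49*(42/5) = 2058/5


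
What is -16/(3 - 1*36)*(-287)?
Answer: -4592/33 ≈ -139.15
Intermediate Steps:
-16/(3 - 1*36)*(-287) = -16/(3 - 36)*(-287) = -16/(-33)*(-287) = -16*(-1/33)*(-287) = (16/33)*(-287) = -4592/33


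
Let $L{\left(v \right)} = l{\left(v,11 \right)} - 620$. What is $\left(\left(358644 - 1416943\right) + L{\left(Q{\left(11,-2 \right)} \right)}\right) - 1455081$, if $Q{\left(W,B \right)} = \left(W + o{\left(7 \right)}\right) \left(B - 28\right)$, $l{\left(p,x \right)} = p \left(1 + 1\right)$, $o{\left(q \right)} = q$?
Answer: $-2515080$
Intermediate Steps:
$l{\left(p,x \right)} = 2 p$ ($l{\left(p,x \right)} = p 2 = 2 p$)
$Q{\left(W,B \right)} = \left(-28 + B\right) \left(7 + W\right)$ ($Q{\left(W,B \right)} = \left(W + 7\right) \left(B - 28\right) = \left(7 + W\right) \left(-28 + B\right) = \left(-28 + B\right) \left(7 + W\right)$)
$L{\left(v \right)} = -620 + 2 v$ ($L{\left(v \right)} = 2 v - 620 = -620 + 2 v$)
$\left(\left(358644 - 1416943\right) + L{\left(Q{\left(11,-2 \right)} \right)}\right) - 1455081 = \left(\left(358644 - 1416943\right) + \left(-620 + 2 \left(-196 - 308 + 7 \left(-2\right) - 22\right)\right)\right) - 1455081 = \left(\left(358644 - 1416943\right) + \left(-620 + 2 \left(-196 - 308 - 14 - 22\right)\right)\right) - 1455081 = \left(-1058299 + \left(-620 + 2 \left(-540\right)\right)\right) - 1455081 = \left(-1058299 - 1700\right) - 1455081 = -1059999 - 1455081 = -2515080$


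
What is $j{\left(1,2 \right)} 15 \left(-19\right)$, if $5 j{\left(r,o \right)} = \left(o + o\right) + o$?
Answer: $-342$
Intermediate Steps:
$j{\left(r,o \right)} = \frac{3 o}{5}$ ($j{\left(r,o \right)} = \frac{\left(o + o\right) + o}{5} = \frac{2 o + o}{5} = \frac{3 o}{5}$)
$j{\left(1,2 \right)} 15 \left(-19\right) = \frac{3}{5} \cdot 2 \cdot 15 \left(-19\right) = \frac{6}{5} \cdot 15 \left(-19\right) = 18 \left(-19\right) = -342$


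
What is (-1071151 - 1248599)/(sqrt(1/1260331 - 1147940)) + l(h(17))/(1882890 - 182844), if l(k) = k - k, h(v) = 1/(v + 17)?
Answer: 2319750*I*sqrt(1823427189480994009)/1446784368139 ≈ 2165.1*I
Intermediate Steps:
h(v) = 1/(17 + v)
l(k) = 0
(-1071151 - 1248599)/(sqrt(1/1260331 - 1147940)) + l(h(17))/(1882890 - 182844) = (-1071151 - 1248599)/(sqrt(1/1260331 - 1147940)) + 0/(1882890 - 182844) = -2319750/sqrt(1/1260331 - 1147940) + 0/1700046 = -2319750*(-I*sqrt(1823427189480994009)/1446784368139) + 0*(1/1700046) = -2319750*(-I*sqrt(1823427189480994009)/1446784368139) + 0 = -(-2319750)*I*sqrt(1823427189480994009)/1446784368139 + 0 = 2319750*I*sqrt(1823427189480994009)/1446784368139 + 0 = 2319750*I*sqrt(1823427189480994009)/1446784368139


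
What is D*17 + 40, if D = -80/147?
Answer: 4520/147 ≈ 30.748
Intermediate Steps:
D = -80/147 (D = -80*1/147 = -80/147 ≈ -0.54422)
D*17 + 40 = -80/147*17 + 40 = -1360/147 + 40 = 4520/147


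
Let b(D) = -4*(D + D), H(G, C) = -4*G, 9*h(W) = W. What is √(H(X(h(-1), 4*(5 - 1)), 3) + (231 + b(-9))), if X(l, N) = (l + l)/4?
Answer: √2729/3 ≈ 17.413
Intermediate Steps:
h(W) = W/9
X(l, N) = l/2 (X(l, N) = (2*l)*(¼) = l/2)
b(D) = -8*D
√(H(X(h(-1), 4*(5 - 1)), 3) + (231 + b(-9))) = √(-2*(⅑)*(-1) + (231 - 8*(-9))) = √(-2*(-1)/9 + (231 + 72)) = √(-4*(-1/18) + 303) = √(2/9 + 303) = √(2729/9) = √2729/3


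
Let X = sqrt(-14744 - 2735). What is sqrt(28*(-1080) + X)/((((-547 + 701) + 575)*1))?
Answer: sqrt(-30240 + I*sqrt(17479))/729 ≈ 0.00052145 + 0.23854*I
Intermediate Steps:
X = I*sqrt(17479) (X = sqrt(-17479) = I*sqrt(17479) ≈ 132.21*I)
sqrt(28*(-1080) + X)/((((-547 + 701) + 575)*1)) = sqrt(28*(-1080) + I*sqrt(17479))/((((-547 + 701) + 575)*1)) = sqrt(-30240 + I*sqrt(17479))/(((154 + 575)*1)) = sqrt(-30240 + I*sqrt(17479))/((729*1)) = sqrt(-30240 + I*sqrt(17479))/729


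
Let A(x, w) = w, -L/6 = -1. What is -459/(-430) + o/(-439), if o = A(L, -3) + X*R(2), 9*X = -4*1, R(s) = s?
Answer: 1828559/1698930 ≈ 1.0763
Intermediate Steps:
L = 6 (L = -6*(-1) = 6)
X = -4/9 (X = (-4*1)/9 = (⅑)*(-4) = -4/9 ≈ -0.44444)
o = -35/9 (o = -3 - 4/9*2 = -3 - 8/9 = -35/9 ≈ -3.8889)
-459/(-430) + o/(-439) = -459/(-430) - 35/9/(-439) = -459*(-1/430) - 35/9*(-1/439) = 459/430 + 35/3951 = 1828559/1698930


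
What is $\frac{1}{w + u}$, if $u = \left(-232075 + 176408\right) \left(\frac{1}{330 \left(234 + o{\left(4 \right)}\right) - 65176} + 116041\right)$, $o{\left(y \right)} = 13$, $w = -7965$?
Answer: $- \frac{16334}{105512124259875} \approx -1.5481 \cdot 10^{-10}$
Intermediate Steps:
$u = - \frac{105511994159565}{16334}$ ($u = \left(-232075 + 176408\right) \left(\frac{1}{330 \left(234 + 13\right) - 65176} + 116041\right) = - 55667 \left(\frac{1}{330 \cdot 247 - 65176} + 116041\right) = - 55667 \left(\frac{1}{81510 - 65176} + 116041\right) = - 55667 \left(\frac{1}{16334} + 116041\right) = \left(-55667\right) \frac{1895413695}{16334} = - \frac{105511994159565}{16334} \approx -6.4597 \cdot 10^{9}$)
$\frac{1}{w + u} = \frac{1}{-7965 - \frac{105511994159565}{16334}} = \frac{1}{- \frac{105512124259875}{16334}} = - \frac{16334}{105512124259875}$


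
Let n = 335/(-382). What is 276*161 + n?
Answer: 16974217/382 ≈ 44435.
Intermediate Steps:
n = -335/382 (n = 335*(-1/382) = -335/382 ≈ -0.87696)
276*161 + n = 276*161 - 335/382 = 44436 - 335/382 = 16974217/382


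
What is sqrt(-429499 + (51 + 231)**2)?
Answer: 5*I*sqrt(13999) ≈ 591.59*I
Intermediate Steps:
sqrt(-429499 + (51 + 231)**2) = sqrt(-429499 + 282**2) = sqrt(-429499 + 79524) = sqrt(-349975) = 5*I*sqrt(13999)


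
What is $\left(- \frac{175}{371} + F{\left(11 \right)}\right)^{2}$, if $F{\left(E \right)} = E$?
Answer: $\frac{311364}{2809} \approx 110.85$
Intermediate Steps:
$\left(- \frac{175}{371} + F{\left(11 \right)}\right)^{2} = \left(- \frac{175}{371} + 11\right)^{2} = \left(\left(-175\right) \frac{1}{371} + 11\right)^{2} = \left(- \frac{25}{53} + 11\right)^{2} = \left(\frac{558}{53}\right)^{2} = \frac{311364}{2809}$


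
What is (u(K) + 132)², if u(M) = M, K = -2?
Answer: 16900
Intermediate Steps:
(u(K) + 132)² = (-2 + 132)² = 130² = 16900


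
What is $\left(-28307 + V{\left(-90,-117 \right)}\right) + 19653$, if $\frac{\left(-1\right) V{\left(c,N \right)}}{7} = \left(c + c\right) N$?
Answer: $-156074$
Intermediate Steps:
$V{\left(c,N \right)} = - 14 N c$ ($V{\left(c,N \right)} = - 7 \left(c + c\right) N = - 7 \cdot 2 c N = - 7 \cdot 2 N c = - 14 N c$)
$\left(-28307 + V{\left(-90,-117 \right)}\right) + 19653 = \left(-28307 - \left(-1638\right) \left(-90\right)\right) + 19653 = \left(-28307 - 147420\right) + 19653 = -175727 + 19653 = -156074$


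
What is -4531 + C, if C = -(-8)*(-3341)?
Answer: -31259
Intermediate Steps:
C = -26728 (C = -1*26728 = -26728)
-4531 + C = -4531 - 26728 = -31259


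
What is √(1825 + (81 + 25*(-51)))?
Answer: √631 ≈ 25.120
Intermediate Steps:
√(1825 + (81 + 25*(-51))) = √(1825 + (81 - 1275)) = √(1825 - 1194) = √631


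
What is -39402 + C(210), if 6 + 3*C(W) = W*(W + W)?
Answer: -10004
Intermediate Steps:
C(W) = -2 + 2*W²/3 (C(W) = -2 + (W*(W + W))/3 = -2 + (W*(2*W))/3 = -2 + (2*W²)/3 = -2 + 2*W²/3)
-39402 + C(210) = -39402 + (-2 + (⅔)*210²) = -39402 + (-2 + (⅔)*44100) = -39402 + (-2 + 29400) = -39402 + 29398 = -10004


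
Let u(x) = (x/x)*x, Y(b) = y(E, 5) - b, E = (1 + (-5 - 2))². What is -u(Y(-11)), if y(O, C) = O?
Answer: -47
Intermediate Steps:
E = 36 (E = (1 - 7)² = (-6)² = 36)
Y(b) = 36 - b
u(x) = x (u(x) = 1*x = x)
-u(Y(-11)) = -(36 - 1*(-11)) = -(36 + 11) = -1*47 = -47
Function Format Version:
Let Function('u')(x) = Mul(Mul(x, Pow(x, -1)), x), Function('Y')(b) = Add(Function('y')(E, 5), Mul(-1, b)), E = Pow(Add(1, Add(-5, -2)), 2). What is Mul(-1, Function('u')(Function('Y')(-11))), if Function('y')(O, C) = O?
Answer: -47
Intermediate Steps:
E = 36 (E = Pow(Add(1, -7), 2) = Pow(-6, 2) = 36)
Function('Y')(b) = Add(36, Mul(-1, b))
Function('u')(x) = x (Function('u')(x) = Mul(1, x) = x)
Mul(-1, Function('u')(Function('Y')(-11))) = Mul(-1, Add(36, Mul(-1, -11))) = Mul(-1, Add(36, 11)) = Mul(-1, 47) = -47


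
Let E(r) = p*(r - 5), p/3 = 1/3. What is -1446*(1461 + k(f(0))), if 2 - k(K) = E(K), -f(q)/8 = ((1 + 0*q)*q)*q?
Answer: -2122728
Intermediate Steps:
f(q) = -8*q² (f(q) = -8*(1 + 0*q)*q*q = -8*(1 + 0)*q*q = -8*1*q*q = -8*q*q = -8*q²)
p = 1 (p = 3/3 = 3*(⅓) = 1)
E(r) = -5 + r (E(r) = 1*(r - 5) = 1*(-5 + r) = -5 + r)
k(K) = 7 - K (k(K) = 2 - (-5 + K) = 2 + (5 - K) = 7 - K)
-1446*(1461 + k(f(0))) = -1446*(1461 + (7 - (-8)*0²)) = -1446*(1461 + (7 - (-8)*0)) = -1446*(1461 + (7 - 1*0)) = -1446*(1461 + (7 + 0)) = -1446*(1461 + 7) = -1446*1468 = -2122728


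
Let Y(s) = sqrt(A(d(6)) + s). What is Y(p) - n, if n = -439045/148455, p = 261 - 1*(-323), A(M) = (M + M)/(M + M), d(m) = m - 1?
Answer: 87809/29691 + 3*sqrt(65) ≈ 27.144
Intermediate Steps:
d(m) = -1 + m
A(M) = 1 (A(M) = (2*M)/((2*M)) = (2*M)*(1/(2*M)) = 1)
p = 584 (p = 261 + 323 = 584)
n = -87809/29691 (n = -439045*1/148455 = -87809/29691 ≈ -2.9574)
Y(s) = sqrt(1 + s)
Y(p) - n = sqrt(1 + 584) - 1*(-87809/29691) = sqrt(585) + 87809/29691 = 3*sqrt(65) + 87809/29691 = 87809/29691 + 3*sqrt(65)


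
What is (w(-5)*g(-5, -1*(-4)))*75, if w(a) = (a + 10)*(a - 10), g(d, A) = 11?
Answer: -61875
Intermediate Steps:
w(a) = (-10 + a)*(10 + a) (w(a) = (10 + a)*(-10 + a) = (-10 + a)*(10 + a))
(w(-5)*g(-5, -1*(-4)))*75 = ((-100 + (-5)²)*11)*75 = ((-100 + 25)*11)*75 = -75*11*75 = -825*75 = -61875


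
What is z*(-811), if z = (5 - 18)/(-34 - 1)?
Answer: -10543/35 ≈ -301.23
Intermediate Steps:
z = 13/35 (z = -13/(-35) = -13*(-1/35) = 13/35 ≈ 0.37143)
z*(-811) = (13/35)*(-811) = -10543/35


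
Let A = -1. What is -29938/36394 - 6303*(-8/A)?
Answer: -917580497/18197 ≈ -50425.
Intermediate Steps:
-29938/36394 - 6303*(-8/A) = -29938/36394 - 6303/((2*(-1))/(-16)) = -29938*1/36394 - 6303/((-2*(-1/16))) = -14969/18197 - 6303/⅛ = -14969/18197 - 6303*8 = -14969/18197 - 50424 = -917580497/18197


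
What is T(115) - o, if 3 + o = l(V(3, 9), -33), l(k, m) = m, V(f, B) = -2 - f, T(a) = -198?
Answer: -162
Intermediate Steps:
o = -36 (o = -3 - 33 = -36)
T(115) - o = -198 - 1*(-36) = -198 + 36 = -162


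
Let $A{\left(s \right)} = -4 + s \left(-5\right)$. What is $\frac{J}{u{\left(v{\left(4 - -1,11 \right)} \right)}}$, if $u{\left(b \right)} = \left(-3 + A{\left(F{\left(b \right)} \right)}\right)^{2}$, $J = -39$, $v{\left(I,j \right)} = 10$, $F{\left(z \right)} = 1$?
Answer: $- \frac{13}{48} \approx -0.27083$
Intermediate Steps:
$A{\left(s \right)} = -4 - 5 s$
$u{\left(b \right)} = 144$ ($u{\left(b \right)} = \left(-3 - 9\right)^{2} = \left(-12\right)^{2} = 144$)
$\frac{J}{u{\left(v{\left(4 - -1,11 \right)} \right)}} = - \frac{39}{144} = \left(-39\right) \frac{1}{144} = - \frac{13}{48}$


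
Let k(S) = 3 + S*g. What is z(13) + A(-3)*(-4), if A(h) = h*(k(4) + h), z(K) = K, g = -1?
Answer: -35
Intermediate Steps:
k(S) = 3 - S (k(S) = 3 + S*(-1) = 3 - S)
A(h) = h*(-1 + h) (A(h) = h*((3 - 1*4) + h) = h*((3 - 4) + h) = h*(-1 + h))
z(13) + A(-3)*(-4) = 13 - 3*(-1 - 3)*(-4) = 13 - 3*(-4)*(-4) = 13 + 12*(-4) = 13 - 48 = -35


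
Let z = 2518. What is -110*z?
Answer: -276980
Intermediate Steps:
-110*z = -110*2518 = -276980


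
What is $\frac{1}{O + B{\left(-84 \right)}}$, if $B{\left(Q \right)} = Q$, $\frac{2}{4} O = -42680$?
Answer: $- \frac{1}{85444} \approx -1.1704 \cdot 10^{-5}$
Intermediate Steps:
$O = -85360$ ($O = 2 \left(-42680\right) = -85360$)
$\frac{1}{O + B{\left(-84 \right)}} = \frac{1}{-85360 - 84} = \frac{1}{-85444} = - \frac{1}{85444}$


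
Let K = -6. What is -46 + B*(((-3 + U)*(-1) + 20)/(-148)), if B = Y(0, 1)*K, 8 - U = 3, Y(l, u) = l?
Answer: -46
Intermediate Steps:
U = 5 (U = 8 - 1*3 = 8 - 3 = 5)
B = 0 (B = 0*(-6) = 0)
-46 + B*(((-3 + U)*(-1) + 20)/(-148)) = -46 + 0*(((-3 + 5)*(-1) + 20)/(-148)) = -46 + 0*((2*(-1) + 20)*(-1/148)) = -46 + 0*((-2 + 20)*(-1/148)) = -46 + 0*(18*(-1/148)) = -46 + 0*(-9/74) = -46 + 0 = -46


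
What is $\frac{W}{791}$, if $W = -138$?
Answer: $- \frac{138}{791} \approx -0.17446$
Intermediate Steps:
$\frac{W}{791} = - \frac{138}{791}$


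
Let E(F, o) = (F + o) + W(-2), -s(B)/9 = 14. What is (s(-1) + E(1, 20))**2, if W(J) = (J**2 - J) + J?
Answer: 10201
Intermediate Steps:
s(B) = -126 (s(B) = -9*14 = -126)
W(J) = J**2
E(F, o) = 4 + F + o (E(F, o) = (F + o) + (-2)**2 = (F + o) + 4 = 4 + F + o)
(s(-1) + E(1, 20))**2 = (-126 + (4 + 1 + 20))**2 = (-126 + 25)**2 = (-101)**2 = 10201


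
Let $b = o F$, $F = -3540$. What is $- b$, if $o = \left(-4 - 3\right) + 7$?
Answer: $0$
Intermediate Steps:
$o = 0$ ($o = -7 + 7 = 0$)
$b = 0$ ($b = 0 \left(-3540\right) = 0$)
$- b = \left(-1\right) 0 = 0$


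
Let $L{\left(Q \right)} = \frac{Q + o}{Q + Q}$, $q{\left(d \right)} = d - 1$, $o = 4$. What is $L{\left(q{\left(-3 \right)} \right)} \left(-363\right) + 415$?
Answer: $415$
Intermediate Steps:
$q{\left(d \right)} = -1 + d$
$L{\left(Q \right)} = \frac{4 + Q}{2 Q}$ ($L{\left(Q \right)} = \frac{Q + 4}{Q + Q} = \frac{4 + Q}{2 Q}$)
$L{\left(q{\left(-3 \right)} \right)} \left(-363\right) + 415 = \frac{4 - 4}{2 \left(-1 - 3\right)} \left(-363\right) + 415 = \frac{4 - 4}{2 \left(-4\right)} \left(-363\right) + 415 = \frac{1}{2} \left(- \frac{1}{4}\right) 0 \left(-363\right) + 415 = 0 \left(-363\right) + 415 = 0 + 415 = 415$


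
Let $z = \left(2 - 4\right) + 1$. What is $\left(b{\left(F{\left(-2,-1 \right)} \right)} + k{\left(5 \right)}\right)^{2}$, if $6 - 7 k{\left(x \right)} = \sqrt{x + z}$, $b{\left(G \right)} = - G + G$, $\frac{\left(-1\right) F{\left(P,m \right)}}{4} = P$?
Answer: $\frac{16}{49} \approx 0.32653$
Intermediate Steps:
$z = -1$ ($z = -2 + 1 = -1$)
$F{\left(P,m \right)} = - 4 P$
$b{\left(G \right)} = 0$
$k{\left(x \right)} = \frac{6}{7} - \frac{\sqrt{-1 + x}}{7}$ ($k{\left(x \right)} = \frac{6}{7} - \frac{\sqrt{x - 1}}{7} = \frac{6}{7} - \frac{\sqrt{-1 + x}}{7}$)
$\left(b{\left(F{\left(-2,-1 \right)} \right)} + k{\left(5 \right)}\right)^{2} = \left(0 + \left(\frac{6}{7} - \frac{\sqrt{-1 + 5}}{7}\right)\right)^{2} = \left(0 + \left(\frac{6}{7} - \frac{\sqrt{4}}{7}\right)\right)^{2} = \left(0 + \left(\frac{6}{7} - \frac{2}{7}\right)\right)^{2} = \left(0 + \frac{4}{7}\right)^{2} = \left(\frac{4}{7}\right)^{2} = \frac{16}{49}$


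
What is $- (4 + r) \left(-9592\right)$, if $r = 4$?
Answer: $76736$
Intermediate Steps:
$- (4 + r) \left(-9592\right) = - (4 + 4) \left(-9592\right) = \left(-1\right) 8 \left(-9592\right) = \left(-8\right) \left(-9592\right) = 76736$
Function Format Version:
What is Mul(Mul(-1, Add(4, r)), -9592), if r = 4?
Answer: 76736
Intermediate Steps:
Mul(Mul(-1, Add(4, r)), -9592) = Mul(Mul(-1, Add(4, 4)), -9592) = Mul(Mul(-1, 8), -9592) = Mul(-8, -9592) = 76736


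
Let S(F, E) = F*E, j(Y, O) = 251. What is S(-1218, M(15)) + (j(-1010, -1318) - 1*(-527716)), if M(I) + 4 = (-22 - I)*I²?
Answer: 10672689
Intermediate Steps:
M(I) = -4 + I²*(-22 - I) (M(I) = -4 + (-22 - I)*I² = -4 + I²*(-22 - I))
S(F, E) = E*F
S(-1218, M(15)) + (j(-1010, -1318) - 1*(-527716)) = (-4 - 1*15³ - 22*15²)*(-1218) + (251 - 1*(-527716)) = (-4 - 1*3375 - 22*225)*(-1218) + (251 + 527716) = (-4 - 3375 - 4950)*(-1218) + 527967 = -8329*(-1218) + 527967 = 10144722 + 527967 = 10672689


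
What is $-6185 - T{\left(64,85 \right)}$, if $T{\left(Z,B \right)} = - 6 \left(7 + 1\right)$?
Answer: $-6137$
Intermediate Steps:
$T{\left(Z,B \right)} = -48$ ($T{\left(Z,B \right)} = \left(-6\right) 8 = -48$)
$-6185 - T{\left(64,85 \right)} = -6185 - -48 = -6185 + 48 = -6137$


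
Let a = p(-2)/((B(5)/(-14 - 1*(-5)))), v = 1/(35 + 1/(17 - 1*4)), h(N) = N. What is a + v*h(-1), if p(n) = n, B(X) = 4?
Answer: 2039/456 ≈ 4.4715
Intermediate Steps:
v = 13/456 (v = 1/(35 + 1/(17 - 4)) = 1/(35 + 1/13) = 1/(456/13) = 13/456 ≈ 0.028509)
a = 9/2 (a = -2/(4/(-14 - 1*(-5))) = -2/(4/(-14 + 5)) = -2/(4/(-9)) = -2/(4*(-1/9)) = -2/(-4/9) = -2*(-9/4) = 9/2 ≈ 4.5000)
a + v*h(-1) = 9/2 + (13/456)*(-1) = 9/2 - 13/456 = 2039/456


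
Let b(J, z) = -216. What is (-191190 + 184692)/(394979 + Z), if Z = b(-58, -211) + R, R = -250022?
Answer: -2166/48247 ≈ -0.044894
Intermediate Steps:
Z = -250238 (Z = -216 - 250022 = -250238)
(-191190 + 184692)/(394979 + Z) = (-191190 + 184692)/(394979 - 250238) = -6498/144741 = -6498*1/144741 = -2166/48247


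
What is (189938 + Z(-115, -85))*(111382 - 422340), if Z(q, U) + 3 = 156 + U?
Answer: -59083885748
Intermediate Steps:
Z(q, U) = 153 + U (Z(q, U) = -3 + (156 + U) = 153 + U)
(189938 + Z(-115, -85))*(111382 - 422340) = (189938 + (153 - 85))*(111382 - 422340) = (189938 + 68)*(-310958) = 190006*(-310958) = -59083885748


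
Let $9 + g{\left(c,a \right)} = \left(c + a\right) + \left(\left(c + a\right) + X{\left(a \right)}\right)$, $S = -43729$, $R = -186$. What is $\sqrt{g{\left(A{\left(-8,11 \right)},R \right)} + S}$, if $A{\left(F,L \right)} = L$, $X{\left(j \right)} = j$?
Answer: $i \sqrt{44274} \approx 210.41 i$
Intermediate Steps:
$g{\left(c,a \right)} = -9 + 2 c + 3 a$ ($g{\left(c,a \right)} = -9 + \left(\left(c + a\right) + \left(\left(c + a\right) + a\right)\right) = -9 + \left(\left(a + c\right) + \left(\left(a + c\right) + a\right)\right) = -9 + \left(\left(a + c\right) + \left(c + 2 a\right)\right) = -9 + \left(2 c + 3 a\right) = -9 + 2 c + 3 a$)
$\sqrt{g{\left(A{\left(-8,11 \right)},R \right)} + S} = \sqrt{\left(-9 + 2 \cdot 11 + 3 \left(-186\right)\right) - 43729} = \sqrt{\left(-9 + 22 - 558\right) - 43729} = \sqrt{-545 - 43729} = \sqrt{-44274} = i \sqrt{44274}$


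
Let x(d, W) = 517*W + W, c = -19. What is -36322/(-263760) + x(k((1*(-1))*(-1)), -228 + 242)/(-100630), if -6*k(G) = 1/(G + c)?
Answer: 87114767/1327108440 ≈ 0.065643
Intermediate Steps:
k(G) = -1/(6*(-19 + G)) (k(G) = -1/(6*(G - 19)) = -1/(6*(-19 + G)))
x(d, W) = 518*W
-36322/(-263760) + x(k((1*(-1))*(-1)), -228 + 242)/(-100630) = -36322/(-263760) + (518*(-228 + 242))/(-100630) = -36322*(-1/263760) + (518*14)*(-1/100630) = 18161/131880 + 7252*(-1/100630) = 18161/131880 - 3626/50315 = 87114767/1327108440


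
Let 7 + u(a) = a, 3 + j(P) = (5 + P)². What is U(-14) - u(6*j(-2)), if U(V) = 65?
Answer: 36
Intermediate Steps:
j(P) = -3 + (5 + P)²
u(a) = -7 + a
U(-14) - u(6*j(-2)) = 65 - (-7 + 6*(-3 + (5 - 2)²)) = 65 - (-7 + 6*(-3 + 3²)) = 65 - (-7 + 6*(-3 + 9)) = 65 - (-7 + 6*6) = 65 - (-7 + 36) = 65 - 1*29 = 65 - 29 = 36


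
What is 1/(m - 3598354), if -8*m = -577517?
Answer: -8/28209315 ≈ -2.8359e-7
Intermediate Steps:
m = 577517/8 (m = -⅛*(-577517) = 577517/8 ≈ 72190.)
1/(m - 3598354) = 1/(577517/8 - 3598354) = 1/(-28209315/8) = -8/28209315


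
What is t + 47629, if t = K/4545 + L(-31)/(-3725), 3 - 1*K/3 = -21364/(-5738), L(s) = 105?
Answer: 30846127647113/647633715 ≈ 47629.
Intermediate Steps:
K = -6225/2869 (K = 9 - (-64092)/(-5738) = 9 - (-64092)*(-1)/5738 = 9 - 3*10682/2869 = 9 - 32046/2869 = -6225/2869 ≈ -2.1697)
t = -18564622/647633715 (t = -6225/2869/4545 + 105/(-3725) = -6225/2869*1/4545 + 105*(-1/3725) = -415/869307 - 21/745 = -18564622/647633715 ≈ -0.028665)
t + 47629 = -18564622/647633715 + 47629 = 30846127647113/647633715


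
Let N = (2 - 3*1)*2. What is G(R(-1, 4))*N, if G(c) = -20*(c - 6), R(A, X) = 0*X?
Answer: -240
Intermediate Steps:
R(A, X) = 0
G(c) = 120 - 20*c (G(c) = -20*(-6 + c) = 120 - 20*c)
N = -2 (N = (2 - 3)*2 = -1*2 = -2)
G(R(-1, 4))*N = (120 - 20*0)*(-2) = (120 + 0)*(-2) = 120*(-2) = -240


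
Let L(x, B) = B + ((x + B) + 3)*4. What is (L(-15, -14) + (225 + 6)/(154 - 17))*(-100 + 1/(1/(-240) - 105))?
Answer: 40161617900/3452537 ≈ 11633.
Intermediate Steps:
L(x, B) = 12 + 4*x + 5*B (L(x, B) = B + ((B + x) + 3)*4 = B + (3 + B + x)*4 = B + (12 + 4*B + 4*x) = 12 + 4*x + 5*B)
(L(-15, -14) + (225 + 6)/(154 - 17))*(-100 + 1/(1/(-240) - 105)) = ((12 + 4*(-15) + 5*(-14)) + (225 + 6)/(154 - 17))*(-100 + 1/(1/(-240) - 105)) = ((12 - 60 - 70) + 231/137)*(-100 + 1/(-1/240 - 105)) = (-118 + 231*(1/137))*(-100 + 1/(-25201/240)) = (-118 + 231/137)*(-100 - 240/25201) = -15935/137*(-2520340/25201) = 40161617900/3452537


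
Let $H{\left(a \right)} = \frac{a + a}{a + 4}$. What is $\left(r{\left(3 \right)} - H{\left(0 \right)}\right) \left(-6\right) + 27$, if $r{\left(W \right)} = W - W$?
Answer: $27$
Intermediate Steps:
$H{\left(a \right)} = \frac{2 a}{4 + a}$
$r{\left(W \right)} = 0$
$\left(r{\left(3 \right)} - H{\left(0 \right)}\right) \left(-6\right) + 27 = \left(0 - 2 \cdot 0 \frac{1}{4 + 0}\right) \left(-6\right) + 27 = \left(0 - 2 \cdot 0 \cdot \frac{1}{4}\right) \left(-6\right) + 27 = \left(0 - 0\right) \left(-6\right) + 27 = \left(0 + 0\right) \left(-6\right) + 27 = 0 \left(-6\right) + 27 = 0 + 27 = 27$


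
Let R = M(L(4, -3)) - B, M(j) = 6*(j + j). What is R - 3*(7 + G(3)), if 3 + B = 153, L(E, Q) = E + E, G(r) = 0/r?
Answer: -75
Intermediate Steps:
G(r) = 0
L(E, Q) = 2*E
B = 150 (B = -3 + 153 = 150)
M(j) = 12*j (M(j) = 6*(2*j) = 12*j)
R = -54 (R = 12*(2*4) - 1*150 = 12*8 - 150 = 96 - 150 = -54)
R - 3*(7 + G(3)) = -54 - 3*(7 + 0) = -54 - 3*7 = -54 - 21 = -75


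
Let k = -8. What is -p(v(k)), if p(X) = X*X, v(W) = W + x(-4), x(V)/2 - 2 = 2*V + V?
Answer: -784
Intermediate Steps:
x(V) = 4 + 6*V (x(V) = 4 + 2*(2*V + V) = 4 + 2*(3*V) = 4 + 6*V)
v(W) = -20 + W (v(W) = W + (4 + 6*(-4)) = W + (4 - 24) = W - 20 = -20 + W)
p(X) = X²
-p(v(k)) = -(-20 - 8)² = -1*(-28)² = -1*784 = -784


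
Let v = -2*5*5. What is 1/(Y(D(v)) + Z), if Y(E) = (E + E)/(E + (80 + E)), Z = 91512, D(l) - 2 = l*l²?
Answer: 62479/5717640747 ≈ 1.0927e-5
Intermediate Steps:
v = -50 (v = -10*5 = -50)
D(l) = 2 + l³ (D(l) = 2 + l*l² = 2 + l³)
Y(E) = 2*E/(80 + 2*E) (Y(E) = (2*E)/(80 + 2*E) = 2*E/(80 + 2*E))
1/(Y(D(v)) + Z) = 1/((2 + (-50)³)/(40 + (2 + (-50)³)) + 91512) = 1/((2 - 125000)/(40 + (2 - 125000)) + 91512) = 1/(-124998/(40 - 124998) + 91512) = 1/(-124998/(-124958) + 91512) = 1/(-124998*(-1/124958) + 91512) = 1/(62499/62479 + 91512) = 1/(5717640747/62479) = 62479/5717640747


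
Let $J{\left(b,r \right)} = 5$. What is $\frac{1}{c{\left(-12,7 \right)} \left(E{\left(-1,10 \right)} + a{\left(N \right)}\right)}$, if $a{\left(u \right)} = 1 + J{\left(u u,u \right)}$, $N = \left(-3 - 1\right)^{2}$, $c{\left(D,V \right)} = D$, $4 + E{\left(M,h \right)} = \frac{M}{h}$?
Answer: $- \frac{5}{114} \approx -0.04386$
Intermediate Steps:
$E{\left(M,h \right)} = -4 + \frac{M}{h}$
$N = 16$ ($N = \left(-4\right)^{2} = 16$)
$a{\left(u \right)} = 6$ ($a{\left(u \right)} = 1 + 5 = 6$)
$\frac{1}{c{\left(-12,7 \right)} \left(E{\left(-1,10 \right)} + a{\left(N \right)}\right)} = \frac{1}{\left(-12\right) \left(\left(-4 - \frac{1}{10}\right) + 6\right)} = \frac{1}{\left(-12\right) \left(- \frac{41}{10} + 6\right)} = \frac{1}{\left(-12\right) \frac{19}{10}} = \frac{1}{- \frac{114}{5}} = - \frac{5}{114}$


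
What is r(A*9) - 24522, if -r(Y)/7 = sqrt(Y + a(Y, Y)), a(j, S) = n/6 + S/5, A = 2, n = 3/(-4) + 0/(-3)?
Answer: -24522 - 7*sqrt(8590)/20 ≈ -24554.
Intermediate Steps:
n = -3/4 (n = 3*(-1/4) + 0*(-1/3) = -3/4 + 0 = -3/4 ≈ -0.75000)
a(j, S) = -1/8 + S/5 (a(j, S) = -3/4/6 + S/5 = -3/4*1/6 + S*(1/5) = -1/8 + S/5)
r(Y) = -7*sqrt(-1/8 + 6*Y/5) (r(Y) = -7*sqrt(Y + (-1/8 + Y/5)) = -7*sqrt(-1/8 + 6*Y/5))
r(A*9) - 24522 = -7*sqrt(-50 + 480*(2*9))/20 - 24522 = -7*sqrt(-50 + 480*18)/20 - 24522 = -7*sqrt(-50 + 8640)/20 - 24522 = -7*sqrt(8590)/20 - 24522 = -24522 - 7*sqrt(8590)/20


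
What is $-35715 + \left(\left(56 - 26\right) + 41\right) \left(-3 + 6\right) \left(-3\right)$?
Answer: $-36354$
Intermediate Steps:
$-35715 + \left(\left(56 - 26\right) + 41\right) \left(-3 + 6\right) \left(-3\right) = -35715 + \left(30 + 41\right) 3 \left(-3\right) = -35715 + 71 \left(-9\right) = -35715 - 639 = -36354$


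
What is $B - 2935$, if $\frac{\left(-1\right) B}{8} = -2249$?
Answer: $15057$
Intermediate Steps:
$B = 17992$ ($B = \left(-8\right) \left(-2249\right) = 17992$)
$B - 2935 = 17992 - 2935 = 15057$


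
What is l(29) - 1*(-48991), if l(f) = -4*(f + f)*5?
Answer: 47831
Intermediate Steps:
l(f) = -40*f (l(f) = -8*f*5 = -40*f)
l(29) - 1*(-48991) = -40*29 - 1*(-48991) = -1160 + 48991 = 47831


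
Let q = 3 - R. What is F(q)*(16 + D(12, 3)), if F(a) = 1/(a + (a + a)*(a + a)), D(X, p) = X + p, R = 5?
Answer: 31/14 ≈ 2.2143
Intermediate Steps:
q = -2 (q = 3 - 1*5 = 3 - 5 = -2)
F(a) = 1/(a + 4*a²) (F(a) = 1/(a + (2*a)*(2*a)) = 1/(a + 4*a²))
F(q)*(16 + D(12, 3)) = (1/((-2)*(1 + 4*(-2))))*(16 + (12 + 3)) = (-1/(2*(1 - 8)))*(16 + 15) = -½/(-7)*31 = -½*(-⅐)*31 = (1/14)*31 = 31/14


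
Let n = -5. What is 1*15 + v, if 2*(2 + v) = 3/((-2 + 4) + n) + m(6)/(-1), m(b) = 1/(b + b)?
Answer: 299/24 ≈ 12.458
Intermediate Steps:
m(b) = 1/(2*b)
v = -61/24 (v = -2 + (3/((-2 + 4) - 5) + ((1/2)/6)/(-1))/2 = -2 + (3/(2 - 5) + ((1/2)*(1/6))*(-1))/2 = -2 + (3/(-3) + (1/12)*(-1))/2 = -2 + (3*(-1/3) - 1/12)/2 = -2 + (-1 - 1/12)/2 = -2 + (1/2)*(-13/12) = -2 - 13/24 = -61/24 ≈ -2.5417)
1*15 + v = 1*15 - 61/24 = 15 - 61/24 = 299/24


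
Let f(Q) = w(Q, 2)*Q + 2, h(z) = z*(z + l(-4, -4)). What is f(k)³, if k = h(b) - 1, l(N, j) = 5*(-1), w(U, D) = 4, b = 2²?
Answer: -5832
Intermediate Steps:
b = 4
l(N, j) = -5
h(z) = z*(-5 + z) (h(z) = z*(z - 5) = z*(-5 + z))
k = -5 (k = 4*(-5 + 4) - 1 = 4*(-1) - 1 = -4 - 1 = -5)
f(Q) = 2 + 4*Q (f(Q) = 4*Q + 2 = 2 + 4*Q)
f(k)³ = (2 + 4*(-5))³ = (2 - 20)³ = (-18)³ = -5832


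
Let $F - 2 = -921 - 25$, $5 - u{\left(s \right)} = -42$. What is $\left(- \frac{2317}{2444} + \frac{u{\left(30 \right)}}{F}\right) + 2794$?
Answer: $\frac{1610958967}{576784} \approx 2793.0$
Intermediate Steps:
$u{\left(s \right)} = 47$ ($u{\left(s \right)} = 5 - -42 = 5 + 42 = 47$)
$F = -944$ ($F = 2 - 946 = -944$)
$\left(- \frac{2317}{2444} + \frac{u{\left(30 \right)}}{F}\right) + 2794 = \left(- \frac{2317}{2444} + \frac{47}{-944}\right) + 2794 = \left(\left(-2317\right) \frac{1}{2444} + 47 \left(- \frac{1}{944}\right)\right) + 2794 = \left(- \frac{2317}{2444} - \frac{47}{944}\right) + 2794 = - \frac{575529}{576784} + 2794 = \frac{1610958967}{576784}$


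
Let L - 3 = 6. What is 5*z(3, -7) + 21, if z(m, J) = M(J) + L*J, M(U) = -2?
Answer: -304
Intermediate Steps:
L = 9 (L = 3 + 6 = 9)
z(m, J) = -2 + 9*J
5*z(3, -7) + 21 = 5*(-2 + 9*(-7)) + 21 = 5*(-2 - 63) + 21 = 5*(-65) + 21 = -325 + 21 = -304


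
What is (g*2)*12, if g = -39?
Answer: -936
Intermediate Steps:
(g*2)*12 = -39*2*12 = -78*12 = -936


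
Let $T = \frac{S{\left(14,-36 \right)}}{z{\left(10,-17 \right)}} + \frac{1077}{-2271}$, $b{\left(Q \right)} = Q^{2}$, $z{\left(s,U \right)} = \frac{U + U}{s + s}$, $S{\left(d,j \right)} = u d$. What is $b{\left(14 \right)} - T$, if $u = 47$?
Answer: $\frac{7509487}{12869} \approx 583.53$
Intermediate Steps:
$S{\left(d,j \right)} = 47 d$
$z{\left(s,U \right)} = \frac{U}{s}$ ($z{\left(s,U \right)} = \frac{2 U}{2 s} = 2 U \frac{1}{2 s} = \frac{U}{s}$)
$T = - \frac{4987163}{12869}$ ($T = \frac{47 \cdot 14}{\left(-17\right) \frac{1}{10}} + \frac{1077}{-2271} = \frac{658}{\left(-17\right) \frac{1}{10}} + 1077 \left(- \frac{1}{2271}\right) = \frac{658}{- \frac{17}{10}} - \frac{359}{757} = 658 \left(- \frac{10}{17}\right) - \frac{359}{757} = - \frac{6580}{17} - \frac{359}{757} = - \frac{4987163}{12869} \approx -387.53$)
$b{\left(14 \right)} - T = 14^{2} - - \frac{4987163}{12869} = 196 + \frac{4987163}{12869} = \frac{7509487}{12869}$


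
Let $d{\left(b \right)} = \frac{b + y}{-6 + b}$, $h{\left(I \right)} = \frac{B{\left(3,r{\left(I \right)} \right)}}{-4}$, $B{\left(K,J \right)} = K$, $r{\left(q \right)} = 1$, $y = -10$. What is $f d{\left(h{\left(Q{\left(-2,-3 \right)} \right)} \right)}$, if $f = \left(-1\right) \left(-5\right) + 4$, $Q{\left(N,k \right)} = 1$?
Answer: $\frac{43}{3} \approx 14.333$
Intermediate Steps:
$f = 9$ ($f = 5 + 4 = 9$)
$h{\left(I \right)} = - \frac{3}{4}$ ($h{\left(I \right)} = \frac{3}{-4} = 3 \left(- \frac{1}{4}\right) = - \frac{3}{4}$)
$d{\left(b \right)} = \frac{-10 + b}{-6 + b}$ ($d{\left(b \right)} = \frac{b - 10}{-6 + b} = \frac{-10 + b}{-6 + b}$)
$f d{\left(h{\left(Q{\left(-2,-3 \right)} \right)} \right)} = 9 \frac{-10 - \frac{3}{4}}{-6 - \frac{3}{4}} = 9 \frac{1}{- \frac{27}{4}} \left(- \frac{43}{4}\right) = 9 \left(\left(- \frac{4}{27}\right) \left(- \frac{43}{4}\right)\right) = 9 \cdot \frac{43}{27} = \frac{43}{3}$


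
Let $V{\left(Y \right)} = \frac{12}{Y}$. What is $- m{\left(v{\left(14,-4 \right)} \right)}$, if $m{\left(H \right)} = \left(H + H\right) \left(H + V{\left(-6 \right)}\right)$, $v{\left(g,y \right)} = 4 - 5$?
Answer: $-6$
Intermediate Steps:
$v{\left(g,y \right)} = -1$
$m{\left(H \right)} = 2 H \left(-2 + H\right)$ ($m{\left(H \right)} = \left(H + H\right) \left(H + \frac{12}{-6}\right) = 2 H \left(H + 12 \left(- \frac{1}{6}\right)\right) = 2 H \left(H - 2\right) = 2 H \left(-2 + H\right)$)
$- m{\left(v{\left(14,-4 \right)} \right)} = - 2 \left(-1\right) \left(-2 - 1\right) = - 2 \left(-1\right) \left(-3\right) = \left(-1\right) 6 = -6$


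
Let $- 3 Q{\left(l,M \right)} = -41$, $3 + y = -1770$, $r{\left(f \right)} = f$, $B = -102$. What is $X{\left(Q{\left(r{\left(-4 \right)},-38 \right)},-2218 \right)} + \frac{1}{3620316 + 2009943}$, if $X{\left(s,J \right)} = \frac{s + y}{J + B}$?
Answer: $\frac{170784563}{225210360} \approx 0.75833$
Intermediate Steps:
$y = -1773$ ($y = -3 - 1770 = -1773$)
$Q{\left(l,M \right)} = \frac{41}{3}$ ($Q{\left(l,M \right)} = \left(- \frac{1}{3}\right) \left(-41\right) = \frac{41}{3}$)
$X{\left(s,J \right)} = \frac{-1773 + s}{-102 + J}$ ($X{\left(s,J \right)} = \frac{s - 1773}{J - 102} = \frac{-1773 + s}{-102 + J}$)
$X{\left(Q{\left(r{\left(-4 \right)},-38 \right)},-2218 \right)} + \frac{1}{3620316 + 2009943} = \frac{-1773 + \frac{41}{3}}{-102 - 2218} + \frac{1}{3620316 + 2009943} = \frac{1}{-2320} \left(- \frac{5278}{3}\right) + \frac{1}{5630259} = \left(- \frac{1}{2320}\right) \left(- \frac{5278}{3}\right) + \frac{1}{5630259} = \frac{91}{120} + \frac{1}{5630259} = \frac{170784563}{225210360}$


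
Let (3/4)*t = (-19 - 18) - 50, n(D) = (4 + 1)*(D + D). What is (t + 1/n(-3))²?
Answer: 12117361/900 ≈ 13464.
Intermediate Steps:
n(D) = 10*D (n(D) = 5*(2*D) = 10*D)
t = -116 (t = 4*((-19 - 18) - 50)/3 = 4*(-37 - 50)/3 = (4/3)*(-87) = -116)
(t + 1/n(-3))² = (-116 + 1/(10*(-3)))² = (-116 + 1/(-30))² = (-116 - 1/30)² = (-3481/30)² = 12117361/900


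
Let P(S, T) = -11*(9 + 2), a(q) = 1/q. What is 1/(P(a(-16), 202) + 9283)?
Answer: 1/9162 ≈ 0.00010915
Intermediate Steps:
P(S, T) = -121 (P(S, T) = -11*11 = -121)
1/(P(a(-16), 202) + 9283) = 1/(-121 + 9283) = 1/9162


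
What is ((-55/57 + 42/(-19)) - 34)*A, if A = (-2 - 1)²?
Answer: -6357/19 ≈ -334.58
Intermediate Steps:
A = 9 (A = (-3)² = 9)
((-55/57 + 42/(-19)) - 34)*A = ((-55/57 + 42/(-19)) - 34)*9 = ((-55*1/57 + 42*(-1/19)) - 34)*9 = ((-55/57 - 42/19) - 34)*9 = (-181/57 - 34)*9 = -2119/57*9 = -6357/19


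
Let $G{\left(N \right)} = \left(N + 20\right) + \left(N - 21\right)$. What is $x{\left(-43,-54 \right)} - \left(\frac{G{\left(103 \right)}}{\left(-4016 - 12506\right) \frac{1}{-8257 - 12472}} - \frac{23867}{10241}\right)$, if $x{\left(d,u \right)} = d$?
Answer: $- \frac{4581810287}{15381982} \approx -297.87$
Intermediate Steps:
$G{\left(N \right)} = -1 + 2 N$ ($G{\left(N \right)} = \left(20 + N\right) + \left(-21 + N\right) = -1 + 2 N$)
$x{\left(-43,-54 \right)} - \left(\frac{G{\left(103 \right)}}{\left(-4016 - 12506\right) \frac{1}{-8257 - 12472}} - \frac{23867}{10241}\right) = -43 - \left(\frac{-1 + 2 \cdot 103}{\left(-4016 - 12506\right) \frac{1}{-8257 - 12472}} - \frac{23867}{10241}\right) = -43 - \left(\frac{-1 + 206}{\left(-16522\right) \frac{1}{-20729}} - \frac{23867}{10241}\right) = -43 - \left(\frac{205}{\left(-16522\right) \left(- \frac{1}{20729}\right)} - \frac{23867}{10241}\right) = -43 - \left(\frac{205}{\frac{16522}{20729}} - \frac{23867}{10241}\right) = -43 - \left(205 \cdot \frac{20729}{16522} - \frac{23867}{10241}\right) = -43 - \left(\frac{4249445}{16522} - \frac{23867}{10241}\right) = -43 - \frac{3920385061}{15381982} = - \frac{4581810287}{15381982}$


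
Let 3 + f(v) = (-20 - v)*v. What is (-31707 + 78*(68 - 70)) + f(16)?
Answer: -32442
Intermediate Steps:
f(v) = -3 + v*(-20 - v) (f(v) = -3 + (-20 - v)*v = -3 + v*(-20 - v))
(-31707 + 78*(68 - 70)) + f(16) = (-31707 + 78*(68 - 70)) + (-3 - 1*16**2 - 20*16) = (-31707 + 78*(-2)) + (-3 - 1*256 - 320) = (-31707 - 156) + (-3 - 256 - 320) = -31863 - 579 = -32442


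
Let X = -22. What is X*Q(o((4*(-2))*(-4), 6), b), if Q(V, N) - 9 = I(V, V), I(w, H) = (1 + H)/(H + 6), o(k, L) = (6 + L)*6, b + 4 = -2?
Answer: -8525/39 ≈ -218.59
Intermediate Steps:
b = -6 (b = -4 - 2 = -6)
o(k, L) = 36 + 6*L
I(w, H) = (1 + H)/(6 + H)
Q(V, N) = 9 + (1 + V)/(6 + V)
X*Q(o((4*(-2))*(-4), 6), b) = -110*(11 + 2*(36 + 6*6))/(6 + (36 + 6*6)) = -110*(11 + 2*(36 + 36))/(6 + (36 + 36)) = -110*(11 + 2*72)/(6 + 72) = -110*(11 + 144)/78 = -110*155/78 = -22*775/78 = -8525/39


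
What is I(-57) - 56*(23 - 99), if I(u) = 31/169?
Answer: 719295/169 ≈ 4256.2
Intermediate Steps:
I(u) = 31/169 (I(u) = 31*(1/169) = 31/169)
I(-57) - 56*(23 - 99) = 31/169 - 56*(23 - 99) = 31/169 - 56*(-76) = 31/169 - 1*(-4256) = 31/169 + 4256 = 719295/169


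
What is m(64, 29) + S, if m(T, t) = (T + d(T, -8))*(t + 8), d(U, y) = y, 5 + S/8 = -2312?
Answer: -16464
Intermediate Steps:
S = -18536 (S = -40 + 8*(-2312) = -40 - 18496 = -18536)
m(T, t) = (-8 + T)*(8 + t) (m(T, t) = (T - 8)*(t + 8) = (-8 + T)*(8 + t))
m(64, 29) + S = (-64 - 8*29 + 8*64 + 64*29) - 18536 = (-64 - 232 + 512 + 1856) - 18536 = 2072 - 18536 = -16464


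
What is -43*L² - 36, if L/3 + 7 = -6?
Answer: -65439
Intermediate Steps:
L = -39 (L = -21 + 3*(-6) = -21 - 18 = -39)
-43*L² - 36 = -43*(-39)² - 36 = -43*1521 - 36 = -65403 - 36 = -65439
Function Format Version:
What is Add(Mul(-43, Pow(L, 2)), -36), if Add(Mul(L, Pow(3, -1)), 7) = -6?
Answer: -65439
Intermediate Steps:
L = -39 (L = Add(-21, Mul(3, -6)) = Add(-21, -18) = -39)
Add(Mul(-43, Pow(L, 2)), -36) = Add(Mul(-43, Pow(-39, 2)), -36) = Add(Mul(-43, 1521), -36) = Add(-65403, -36) = -65439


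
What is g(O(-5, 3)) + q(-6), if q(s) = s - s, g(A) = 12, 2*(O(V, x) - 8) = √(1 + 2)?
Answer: 12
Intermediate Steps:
O(V, x) = 8 + √3/2 (O(V, x) = 8 + √(1 + 2)/2 = 8 + √3/2)
q(s) = 0
g(O(-5, 3)) + q(-6) = 12 + 0 = 12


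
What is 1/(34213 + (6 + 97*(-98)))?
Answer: 1/24713 ≈ 4.0465e-5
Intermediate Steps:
1/(34213 + (6 + 97*(-98))) = 1/(34213 + (6 - 9506)) = 1/(34213 - 9500) = 1/24713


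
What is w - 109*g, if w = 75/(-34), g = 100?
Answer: -370675/34 ≈ -10902.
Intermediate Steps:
w = -75/34 (w = 75*(-1/34) = -75/34 ≈ -2.2059)
w - 109*g = -75/34 - 109*100 = -75/34 - 10900 = -370675/34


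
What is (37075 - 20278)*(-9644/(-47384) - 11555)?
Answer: -2299141764843/11846 ≈ -1.9409e+8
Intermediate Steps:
(37075 - 20278)*(-9644/(-47384) - 11555) = 16797*(-9644*(-1/47384) - 11555) = 16797*(2411/11846 - 11555) = 16797*(-136878119/11846) = -2299141764843/11846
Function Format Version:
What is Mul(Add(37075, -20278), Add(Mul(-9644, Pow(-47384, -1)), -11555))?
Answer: Rational(-2299141764843, 11846) ≈ -1.9409e+8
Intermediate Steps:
Mul(Add(37075, -20278), Add(Mul(-9644, Pow(-47384, -1)), -11555)) = Mul(16797, Add(Mul(-9644, Rational(-1, 47384)), -11555)) = Mul(16797, Add(Rational(2411, 11846), -11555)) = Mul(16797, Rational(-136878119, 11846)) = Rational(-2299141764843, 11846)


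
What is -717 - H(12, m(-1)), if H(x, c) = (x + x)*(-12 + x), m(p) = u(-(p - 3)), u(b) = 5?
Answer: -717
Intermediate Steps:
m(p) = 5
H(x, c) = 2*x*(-12 + x) (H(x, c) = (2*x)*(-12 + x) = 2*x*(-12 + x))
-717 - H(12, m(-1)) = -717 - 2*12*(-12 + 12) = -717 - 2*12*0 = -717 - 1*0 = -717 + 0 = -717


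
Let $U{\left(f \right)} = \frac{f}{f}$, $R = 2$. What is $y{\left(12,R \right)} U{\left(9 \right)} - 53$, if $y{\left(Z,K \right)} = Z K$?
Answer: $-29$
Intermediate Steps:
$y{\left(Z,K \right)} = K Z$
$U{\left(f \right)} = 1$
$y{\left(12,R \right)} U{\left(9 \right)} - 53 = 2 \cdot 12 \cdot 1 - 53 = 24 \cdot 1 - 53 = 24 - 53 = -29$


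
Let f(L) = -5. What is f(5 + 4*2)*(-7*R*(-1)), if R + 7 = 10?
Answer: -105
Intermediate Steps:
R = 3 (R = -7 + 10 = 3)
f(5 + 4*2)*(-7*R*(-1)) = -5*(-7*3)*(-1) = -(-105)*(-1) = -5*21 = -105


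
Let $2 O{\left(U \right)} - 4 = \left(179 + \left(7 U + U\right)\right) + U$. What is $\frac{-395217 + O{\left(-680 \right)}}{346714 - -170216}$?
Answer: $- \frac{265457}{344620} \approx -0.77029$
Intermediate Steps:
$O{\left(U \right)} = \frac{183}{2} + \frac{9 U}{2}$ ($O{\left(U \right)} = 2 + \frac{\left(179 + \left(7 U + U\right)\right) + U}{2} = 2 + \frac{\left(179 + 8 U\right) + U}{2} = 2 + \frac{179 + 9 U}{2} = 2 + \left(\frac{179}{2} + \frac{9 U}{2}\right) = \frac{183}{2} + \frac{9 U}{2}$)
$\frac{-395217 + O{\left(-680 \right)}}{346714 - -170216} = \frac{-395217 + \left(\frac{183}{2} + \frac{9}{2} \left(-680\right)\right)}{346714 - -170216} = \frac{-395217 + \left(\frac{183}{2} - 3060\right)}{346714 + 170216} = \frac{-395217 - \frac{5937}{2}}{516930} = \left(- \frac{796371}{2}\right) \frac{1}{516930} = - \frac{265457}{344620}$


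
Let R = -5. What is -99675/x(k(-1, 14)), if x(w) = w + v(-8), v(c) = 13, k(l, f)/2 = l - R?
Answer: -33225/7 ≈ -4746.4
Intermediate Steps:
k(l, f) = 10 + 2*l (k(l, f) = 2*(l - 1*(-5)) = 2*(l + 5) = 2*(5 + l) = 10 + 2*l)
x(w) = 13 + w (x(w) = w + 13 = 13 + w)
-99675/x(k(-1, 14)) = -99675/(13 + (10 + 2*(-1))) = -99675/(13 + (10 - 2)) = -99675/(13 + 8) = -99675/21 = -99675*1/21 = -33225/7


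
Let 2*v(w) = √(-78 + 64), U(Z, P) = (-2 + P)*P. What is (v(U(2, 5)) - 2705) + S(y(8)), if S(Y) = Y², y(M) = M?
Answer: -2641 + I*√14/2 ≈ -2641.0 + 1.8708*I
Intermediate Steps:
U(Z, P) = P*(-2 + P)
v(w) = I*√14/2 (v(w) = √(-78 + 64)/2 = √(-14)/2 = (I*√14)/2 = I*√14/2)
(v(U(2, 5)) - 2705) + S(y(8)) = (I*√14/2 - 2705) + 8² = (-2705 + I*√14/2) + 64 = -2641 + I*√14/2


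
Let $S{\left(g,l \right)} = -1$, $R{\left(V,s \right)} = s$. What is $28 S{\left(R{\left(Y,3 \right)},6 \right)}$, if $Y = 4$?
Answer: $-28$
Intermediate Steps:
$28 S{\left(R{\left(Y,3 \right)},6 \right)} = 28 \left(-1\right) = -28$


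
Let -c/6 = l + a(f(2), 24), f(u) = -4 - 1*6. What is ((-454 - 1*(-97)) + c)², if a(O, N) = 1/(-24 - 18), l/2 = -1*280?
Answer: 441924484/49 ≈ 9.0189e+6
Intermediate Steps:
f(u) = -10 (f(u) = -4 - 6 = -10)
l = -560 (l = 2*(-1*280) = 2*(-280) = -560)
a(O, N) = -1/42 (a(O, N) = 1/(-42) = -1/42)
c = 23521/7 (c = -6*(-560 - 1/42) = -6*(-23521/42) = 23521/7 ≈ 3360.1)
((-454 - 1*(-97)) + c)² = ((-454 - 1*(-97)) + 23521/7)² = ((-454 + 97) + 23521/7)² = (-357 + 23521/7)² = (21022/7)² = 441924484/49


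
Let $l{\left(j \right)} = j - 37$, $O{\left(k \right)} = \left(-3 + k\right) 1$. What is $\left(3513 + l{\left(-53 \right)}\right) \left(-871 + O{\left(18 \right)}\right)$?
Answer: $-2930088$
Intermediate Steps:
$O{\left(k \right)} = -3 + k$
$l{\left(j \right)} = -37 + j$
$\left(3513 + l{\left(-53 \right)}\right) \left(-871 + O{\left(18 \right)}\right) = \left(3513 - 90\right) \left(-871 + \left(-3 + 18\right)\right) = \left(3513 - 90\right) \left(-871 + 15\right) = 3423 \left(-856\right) = -2930088$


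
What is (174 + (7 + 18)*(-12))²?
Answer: 15876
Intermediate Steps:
(174 + (7 + 18)*(-12))² = (174 + 25*(-12))² = (174 - 300)² = (-126)² = 15876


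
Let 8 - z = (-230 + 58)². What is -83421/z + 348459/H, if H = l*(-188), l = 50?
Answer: -148779156/4343975 ≈ -34.250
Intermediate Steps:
z = -29576 (z = 8 - (-230 + 58)² = 8 - 1*(-172)² = 8 - 1*29584 = 8 - 29584 = -29576)
H = -9400 (H = 50*(-188) = -9400)
-83421/z + 348459/H = -83421/(-29576) + 348459/(-9400) = -83421*(-1/29576) + 348459*(-1/9400) = 83421/29576 - 348459/9400 = -148779156/4343975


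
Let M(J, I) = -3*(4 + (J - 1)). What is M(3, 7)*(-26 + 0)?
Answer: 468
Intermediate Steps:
M(J, I) = -9 - 3*J (M(J, I) = -3*(4 + (-1 + J)) = -3*(3 + J) = -9 - 3*J)
M(3, 7)*(-26 + 0) = (-9 - 3*3)*(-26 + 0) = (-9 - 9)*(-26) = -18*(-26) = 468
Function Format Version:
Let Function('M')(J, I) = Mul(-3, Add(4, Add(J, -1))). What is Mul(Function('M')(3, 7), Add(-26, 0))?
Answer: 468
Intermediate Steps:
Function('M')(J, I) = Add(-9, Mul(-3, J)) (Function('M')(J, I) = Mul(-3, Add(4, Add(-1, J))) = Mul(-3, Add(3, J)) = Add(-9, Mul(-3, J)))
Mul(Function('M')(3, 7), Add(-26, 0)) = Mul(Add(-9, Mul(-3, 3)), Add(-26, 0)) = Mul(Add(-9, -9), -26) = Mul(-18, -26) = 468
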